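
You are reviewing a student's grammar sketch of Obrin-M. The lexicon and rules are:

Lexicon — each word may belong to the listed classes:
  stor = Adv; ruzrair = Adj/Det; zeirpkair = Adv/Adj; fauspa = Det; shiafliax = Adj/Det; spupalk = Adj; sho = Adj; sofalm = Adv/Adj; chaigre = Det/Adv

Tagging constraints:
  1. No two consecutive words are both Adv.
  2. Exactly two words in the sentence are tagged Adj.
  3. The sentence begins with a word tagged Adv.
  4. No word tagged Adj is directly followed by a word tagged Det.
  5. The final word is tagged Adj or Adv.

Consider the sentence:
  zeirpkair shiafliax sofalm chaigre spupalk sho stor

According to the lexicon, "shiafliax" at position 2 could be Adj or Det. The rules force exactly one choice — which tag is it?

Det

Candidates per position — 1:zeirpkair {Adv,Adj}; 2:shiafliax {Adj,Det}; 3:sofalm {Adv,Adj}; 4:chaigre {Det,Adv}; 5:spupalk {Adj}; 6:sho {Adj}; 7:stor {Adv}.
Position 1: Adj is ruled out by rule 2; that leaves Adv.
Position 2: Adj is ruled out by rule 2; that leaves Det.
Position 3: Adj is ruled out by rule 2; that leaves Adv.
Position 4: Adv is ruled out by rule 1; that leaves Det.
So the tagging must be: Adv Det Adv Det Adj Adj Adv.
Checking: rule 1 ✓; rule 2 ✓; rule 3 ✓; rule 4 ✓; rule 5 ✓.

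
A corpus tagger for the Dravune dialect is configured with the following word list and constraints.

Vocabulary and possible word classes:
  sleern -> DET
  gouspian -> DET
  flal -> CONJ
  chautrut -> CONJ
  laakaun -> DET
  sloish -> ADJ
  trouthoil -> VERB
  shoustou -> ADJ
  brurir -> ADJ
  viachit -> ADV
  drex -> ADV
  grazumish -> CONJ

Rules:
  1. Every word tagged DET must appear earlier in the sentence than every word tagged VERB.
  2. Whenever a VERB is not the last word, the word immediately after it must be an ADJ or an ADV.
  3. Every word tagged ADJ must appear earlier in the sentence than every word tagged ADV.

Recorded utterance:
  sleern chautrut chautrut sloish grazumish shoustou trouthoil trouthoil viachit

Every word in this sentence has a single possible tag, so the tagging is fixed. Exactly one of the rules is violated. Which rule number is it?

Fixed tagging: DET CONJ CONJ ADJ CONJ ADJ VERB VERB ADV.
Applying the rules: R1 ✓, R2 ✗, R3 ✓.
Only rule 2 fails.

2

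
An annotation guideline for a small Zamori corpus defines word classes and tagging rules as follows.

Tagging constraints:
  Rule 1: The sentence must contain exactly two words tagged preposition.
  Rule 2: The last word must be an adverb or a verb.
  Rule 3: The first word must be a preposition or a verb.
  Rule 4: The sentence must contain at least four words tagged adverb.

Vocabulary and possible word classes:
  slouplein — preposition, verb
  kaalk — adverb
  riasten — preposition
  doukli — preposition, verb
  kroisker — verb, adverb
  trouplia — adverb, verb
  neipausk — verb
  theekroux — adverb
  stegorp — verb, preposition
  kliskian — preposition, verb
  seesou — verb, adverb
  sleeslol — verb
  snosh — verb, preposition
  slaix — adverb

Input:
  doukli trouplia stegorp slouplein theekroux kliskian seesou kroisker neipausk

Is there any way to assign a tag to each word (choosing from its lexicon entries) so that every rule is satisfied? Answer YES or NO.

Candidates per position — 1:doukli {preposition,verb}; 2:trouplia {adverb,verb}; 3:stegorp {verb,preposition}; 4:slouplein {preposition,verb}; 5:theekroux {adverb}; 6:kliskian {preposition,verb}; 7:seesou {verb,adverb}; 8:kroisker {verb,adverb}; 9:neipausk {verb}.
One satisfying assignment: verb adverb preposition verb adverb preposition adverb adverb verb.
Checking: rule 1 ok; rule 2 ok; rule 3 ok; rule 4 ok.

YES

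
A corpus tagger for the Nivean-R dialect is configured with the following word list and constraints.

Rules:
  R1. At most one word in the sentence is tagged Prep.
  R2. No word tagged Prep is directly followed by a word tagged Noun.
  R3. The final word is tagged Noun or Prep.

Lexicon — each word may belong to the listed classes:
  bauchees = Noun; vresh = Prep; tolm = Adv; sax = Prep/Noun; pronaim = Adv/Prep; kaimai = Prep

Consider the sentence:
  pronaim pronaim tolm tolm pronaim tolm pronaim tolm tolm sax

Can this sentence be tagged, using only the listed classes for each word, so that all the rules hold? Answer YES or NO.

YES

Candidates per position — 1:pronaim {Adv,Prep}; 2:pronaim {Adv,Prep}; 3:tolm {Adv}; 4:tolm {Adv}; 5:pronaim {Adv,Prep}; 6:tolm {Adv}; 7:pronaim {Adv,Prep}; 8:tolm {Adv}; 9:tolm {Adv}; 10:sax {Prep,Noun}.
One satisfying assignment: Adv Adv Adv Adv Prep Adv Adv Adv Adv Noun.
Check: rule 1 ✓; rule 2 ✓; rule 3 ✓.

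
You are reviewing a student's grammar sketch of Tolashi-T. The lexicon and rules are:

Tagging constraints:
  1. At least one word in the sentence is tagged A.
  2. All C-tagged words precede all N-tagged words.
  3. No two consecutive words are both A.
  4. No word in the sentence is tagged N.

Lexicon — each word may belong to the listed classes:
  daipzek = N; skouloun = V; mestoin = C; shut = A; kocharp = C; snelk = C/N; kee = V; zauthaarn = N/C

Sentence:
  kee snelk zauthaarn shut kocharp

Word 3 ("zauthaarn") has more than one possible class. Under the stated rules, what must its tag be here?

Candidates per position — 1:kee {V}; 2:snelk {C,N}; 3:zauthaarn {N,C}; 4:shut {A}; 5:kocharp {C}.
Position 2: tagging it N would leave rule 2 unsatisfiable, so it must be C.
Position 3: tagging it N would leave rule 2 unsatisfiable, so it must be C.
The unique satisfying tagging is: V C C A C.
Verifying each rule — rule 1 ✓; rule 2 ✓; rule 3 ✓; rule 4 ✓.

C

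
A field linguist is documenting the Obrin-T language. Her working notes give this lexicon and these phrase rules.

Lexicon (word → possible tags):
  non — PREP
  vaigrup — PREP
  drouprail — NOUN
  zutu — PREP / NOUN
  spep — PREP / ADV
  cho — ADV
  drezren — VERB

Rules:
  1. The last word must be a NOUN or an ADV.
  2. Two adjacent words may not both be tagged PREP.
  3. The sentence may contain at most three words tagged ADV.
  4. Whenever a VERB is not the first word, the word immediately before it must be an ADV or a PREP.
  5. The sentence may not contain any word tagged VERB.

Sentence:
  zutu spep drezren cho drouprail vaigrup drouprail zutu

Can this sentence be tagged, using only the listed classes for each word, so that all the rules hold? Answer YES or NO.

Candidates per position — 1:zutu {PREP,NOUN}; 2:spep {PREP,ADV}; 3:drezren {VERB}; 4:cho {ADV}; 5:drouprail {NOUN}; 6:vaigrup {PREP}; 7:drouprail {NOUN}; 8:zutu {PREP,NOUN}.
Rule 5 cannot be satisfied by any choice of tags from the lexicon.
So there is no consistent tagging.

NO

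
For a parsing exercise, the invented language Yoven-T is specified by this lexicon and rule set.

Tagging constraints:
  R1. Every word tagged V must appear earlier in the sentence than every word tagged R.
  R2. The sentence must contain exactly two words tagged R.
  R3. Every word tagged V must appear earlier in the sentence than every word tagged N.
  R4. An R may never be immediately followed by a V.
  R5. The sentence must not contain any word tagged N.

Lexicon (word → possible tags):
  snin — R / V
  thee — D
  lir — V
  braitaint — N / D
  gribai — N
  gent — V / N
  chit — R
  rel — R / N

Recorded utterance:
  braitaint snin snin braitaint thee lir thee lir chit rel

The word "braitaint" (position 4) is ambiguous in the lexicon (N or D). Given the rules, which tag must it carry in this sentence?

Candidates per position — 1:braitaint {N,D}; 2:snin {R,V}; 3:snin {R,V}; 4:braitaint {N,D}; 5:thee {D}; 6:lir {V}; 7:thee {D}; 8:lir {V}; 9:chit {R}; 10:rel {R,N}.
At position 1, choosing N makes rule 3 impossible to satisfy; hence D.
At position 2, choosing R makes rule 1 impossible to satisfy; hence V.
At position 3, choosing R makes rule 1 impossible to satisfy; hence V.
At position 4, choosing N makes rule 3 impossible to satisfy; hence D.
At position 10, choosing N makes rule 2 impossible to satisfy; hence R.
So the tagging must be: D V V D D V D V R R.
Checking: rule 1 ok; rule 2 ok; rule 3 ok; rule 4 ok; rule 5 ok.

D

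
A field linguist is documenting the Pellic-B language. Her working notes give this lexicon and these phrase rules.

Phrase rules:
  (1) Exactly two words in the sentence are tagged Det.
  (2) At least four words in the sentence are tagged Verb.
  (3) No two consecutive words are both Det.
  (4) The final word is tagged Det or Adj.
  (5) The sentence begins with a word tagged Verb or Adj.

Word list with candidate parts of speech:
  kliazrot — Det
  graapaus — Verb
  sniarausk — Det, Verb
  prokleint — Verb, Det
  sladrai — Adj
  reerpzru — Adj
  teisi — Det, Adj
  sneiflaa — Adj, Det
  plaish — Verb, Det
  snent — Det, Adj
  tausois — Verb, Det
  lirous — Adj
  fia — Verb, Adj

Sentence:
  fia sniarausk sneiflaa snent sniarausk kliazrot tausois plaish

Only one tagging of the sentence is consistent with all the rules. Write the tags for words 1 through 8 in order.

Verb Verb Adj Adj Verb Det Verb Det

Candidates per position — 1:fia {Verb,Adj}; 2:sniarausk {Det,Verb}; 3:sneiflaa {Adj,Det}; 4:snent {Det,Adj}; 5:sniarausk {Det,Verb}; 6:kliazrot {Det}; 7:tausois {Verb,Det}; 8:plaish {Verb,Det}.
At position 5, choosing Det makes rule 3 impossible to satisfy; hence Verb.
At position 7, choosing Det makes rule 3 impossible to satisfy; hence Verb.
At position 8, choosing Verb makes rule 4 impossible to satisfy; hence Det.
At position 1, choosing Adj makes rule 2 impossible to satisfy; hence Verb.
At position 2, choosing Det makes rule 1 impossible to satisfy; hence Verb.
At position 3, choosing Det makes rule 1 impossible to satisfy; hence Adj.
At position 4, choosing Det makes rule 1 impossible to satisfy; hence Adj.
So the tagging must be: Verb Verb Adj Adj Verb Det Verb Det.
Check: rule 1 ok; rule 2 ok; rule 3 ok; rule 4 ok; rule 5 ok.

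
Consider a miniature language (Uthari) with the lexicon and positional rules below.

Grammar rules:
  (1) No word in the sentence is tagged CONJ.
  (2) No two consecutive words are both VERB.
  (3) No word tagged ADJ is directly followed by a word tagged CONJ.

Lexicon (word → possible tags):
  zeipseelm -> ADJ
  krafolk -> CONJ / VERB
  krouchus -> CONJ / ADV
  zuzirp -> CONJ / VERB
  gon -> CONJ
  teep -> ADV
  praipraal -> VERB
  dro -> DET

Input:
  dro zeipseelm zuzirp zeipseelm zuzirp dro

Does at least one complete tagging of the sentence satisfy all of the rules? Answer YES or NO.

YES

Candidates per position — 1:dro {DET}; 2:zeipseelm {ADJ}; 3:zuzirp {CONJ,VERB}; 4:zeipseelm {ADJ}; 5:zuzirp {CONJ,VERB}; 6:dro {DET}.
One satisfying assignment: DET ADJ VERB ADJ VERB DET.
Check: rule 1 ✓; rule 2 ✓; rule 3 ✓.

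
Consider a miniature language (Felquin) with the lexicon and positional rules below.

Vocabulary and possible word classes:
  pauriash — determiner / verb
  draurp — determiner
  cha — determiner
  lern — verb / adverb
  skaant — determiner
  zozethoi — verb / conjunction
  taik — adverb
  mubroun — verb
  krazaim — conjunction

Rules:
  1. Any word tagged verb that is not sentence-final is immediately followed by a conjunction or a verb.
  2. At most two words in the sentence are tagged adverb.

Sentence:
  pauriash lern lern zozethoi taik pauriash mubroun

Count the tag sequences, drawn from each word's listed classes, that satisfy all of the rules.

Candidates per position — 1:pauriash {determiner,verb}; 2:lern {verb,adverb}; 3:lern {verb,adverb}; 4:zozethoi {verb,conjunction}; 5:taik {adverb}; 6:pauriash {determiner,verb}; 7:mubroun {verb}.
There are 32 candidate sequences in total.
Checking each against the rules leaves 6 sequences.
Count = 6.

6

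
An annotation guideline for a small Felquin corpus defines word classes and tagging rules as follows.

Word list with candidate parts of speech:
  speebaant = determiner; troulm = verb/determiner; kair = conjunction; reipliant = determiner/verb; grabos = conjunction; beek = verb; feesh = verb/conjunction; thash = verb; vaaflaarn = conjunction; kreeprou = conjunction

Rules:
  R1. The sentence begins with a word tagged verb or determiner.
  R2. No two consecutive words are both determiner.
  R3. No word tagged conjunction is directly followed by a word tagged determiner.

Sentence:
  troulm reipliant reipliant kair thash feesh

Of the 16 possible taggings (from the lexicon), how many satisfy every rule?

Candidates per position — 1:troulm {verb,determiner}; 2:reipliant {determiner,verb}; 3:reipliant {determiner,verb}; 4:kair {conjunction}; 5:thash {verb}; 6:feesh {verb,conjunction}.
There are 16 candidate sequences in total.
Checking each against the rules leaves 10 sequences.
Count = 10.

10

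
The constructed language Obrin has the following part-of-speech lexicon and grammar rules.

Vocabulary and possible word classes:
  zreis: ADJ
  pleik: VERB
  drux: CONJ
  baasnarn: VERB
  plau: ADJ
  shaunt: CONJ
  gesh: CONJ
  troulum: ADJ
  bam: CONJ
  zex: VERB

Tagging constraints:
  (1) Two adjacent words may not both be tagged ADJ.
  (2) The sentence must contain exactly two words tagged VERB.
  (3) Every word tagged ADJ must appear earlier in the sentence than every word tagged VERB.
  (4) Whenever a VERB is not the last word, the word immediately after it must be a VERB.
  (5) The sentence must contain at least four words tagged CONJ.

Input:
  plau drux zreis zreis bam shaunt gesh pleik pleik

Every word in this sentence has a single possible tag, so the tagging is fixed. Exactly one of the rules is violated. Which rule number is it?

1

Fixed tagging: ADJ CONJ ADJ ADJ CONJ CONJ CONJ VERB VERB.
Applying the rules: R1 fail, R2 pass, R3 pass, R4 pass, R5 pass.
Only rule 1 fails.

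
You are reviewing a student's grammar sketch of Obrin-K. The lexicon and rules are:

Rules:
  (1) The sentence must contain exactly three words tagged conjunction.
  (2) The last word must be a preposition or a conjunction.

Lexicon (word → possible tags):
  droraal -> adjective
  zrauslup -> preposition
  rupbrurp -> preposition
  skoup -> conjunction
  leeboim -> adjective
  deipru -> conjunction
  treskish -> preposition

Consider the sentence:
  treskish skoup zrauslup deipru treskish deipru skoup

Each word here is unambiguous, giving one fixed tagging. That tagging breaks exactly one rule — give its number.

1

Fixed tagging: preposition conjunction preposition conjunction preposition conjunction conjunction.
Checking each rule: R1 violated, R2 holds.
Only rule 1 fails.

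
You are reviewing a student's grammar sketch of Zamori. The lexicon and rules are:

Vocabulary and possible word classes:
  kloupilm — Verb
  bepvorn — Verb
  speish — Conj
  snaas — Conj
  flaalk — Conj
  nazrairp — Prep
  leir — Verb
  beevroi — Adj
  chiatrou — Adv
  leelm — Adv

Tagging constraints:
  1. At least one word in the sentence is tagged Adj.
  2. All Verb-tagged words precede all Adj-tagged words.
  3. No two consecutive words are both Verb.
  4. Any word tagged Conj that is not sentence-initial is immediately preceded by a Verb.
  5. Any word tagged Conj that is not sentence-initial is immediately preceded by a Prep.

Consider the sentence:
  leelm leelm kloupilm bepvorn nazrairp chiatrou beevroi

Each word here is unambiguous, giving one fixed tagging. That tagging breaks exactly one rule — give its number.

3

Fixed tagging: Adv Adv Verb Verb Prep Adv Adj.
Rule check: R1 ✓, R2 ✓, R3 ✗, R4 ✓, R5 ✓.
Only rule 3 fails.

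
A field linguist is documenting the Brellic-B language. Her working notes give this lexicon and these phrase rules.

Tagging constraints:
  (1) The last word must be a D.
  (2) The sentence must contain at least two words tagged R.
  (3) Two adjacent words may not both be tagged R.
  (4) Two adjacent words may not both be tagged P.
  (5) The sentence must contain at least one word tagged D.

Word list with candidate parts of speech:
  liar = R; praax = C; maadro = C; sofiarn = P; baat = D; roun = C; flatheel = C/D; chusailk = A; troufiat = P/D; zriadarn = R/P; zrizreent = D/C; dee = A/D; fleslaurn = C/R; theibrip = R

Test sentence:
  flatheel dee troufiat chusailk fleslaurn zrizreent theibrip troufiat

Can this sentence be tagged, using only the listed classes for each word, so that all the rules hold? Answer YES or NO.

YES

Candidates per position — 1:flatheel {C,D}; 2:dee {A,D}; 3:troufiat {P,D}; 4:chusailk {A}; 5:fleslaurn {C,R}; 6:zrizreent {D,C}; 7:theibrip {R}; 8:troufiat {P,D}.
One satisfying assignment: C D P A R C R D.
Check: rule 1 satisfied; rule 2 satisfied; rule 3 satisfied; rule 4 satisfied; rule 5 satisfied.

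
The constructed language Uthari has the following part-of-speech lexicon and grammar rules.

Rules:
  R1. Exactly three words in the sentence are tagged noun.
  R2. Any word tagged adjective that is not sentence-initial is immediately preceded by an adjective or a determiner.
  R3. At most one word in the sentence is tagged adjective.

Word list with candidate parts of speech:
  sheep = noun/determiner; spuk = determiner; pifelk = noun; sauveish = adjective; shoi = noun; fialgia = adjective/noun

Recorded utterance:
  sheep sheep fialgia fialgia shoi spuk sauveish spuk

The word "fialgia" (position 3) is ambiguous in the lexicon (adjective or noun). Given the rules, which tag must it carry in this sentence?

Candidates per position — 1:sheep {noun,determiner}; 2:sheep {noun,determiner}; 3:fialgia {adjective,noun}; 4:fialgia {adjective,noun}; 5:shoi {noun}; 6:spuk {determiner}; 7:sauveish {adjective}; 8:spuk {determiner}.
Word 3 cannot be adjective — rule 3 would then fail for every completion. It is noun.
Word 4 cannot be adjective — rule 2 would then fail for every completion. It is noun.
Word 1 cannot be noun — rule 1 would then fail for every completion. It is determiner.
Word 2 cannot be noun — rule 1 would then fail for every completion. It is determiner.
The unique satisfying tagging is: determiner determiner noun noun noun determiner adjective determiner.
Checking: rule 1 holds; rule 2 holds; rule 3 holds.

noun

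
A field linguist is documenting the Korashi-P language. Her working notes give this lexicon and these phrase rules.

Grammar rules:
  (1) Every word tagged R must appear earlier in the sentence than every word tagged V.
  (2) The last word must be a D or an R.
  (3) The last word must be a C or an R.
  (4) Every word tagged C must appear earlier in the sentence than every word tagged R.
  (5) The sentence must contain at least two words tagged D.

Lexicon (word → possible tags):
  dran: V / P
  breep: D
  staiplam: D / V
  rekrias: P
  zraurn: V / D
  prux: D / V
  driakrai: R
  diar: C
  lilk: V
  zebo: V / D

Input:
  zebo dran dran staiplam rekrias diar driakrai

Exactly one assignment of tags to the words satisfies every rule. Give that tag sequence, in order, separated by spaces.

D P P D P C R

Candidates per position — 1:zebo {V,D}; 2:dran {V,P}; 3:dran {V,P}; 4:staiplam {D,V}; 5:rekrias {P}; 6:diar {C}; 7:driakrai {R}.
At position 1, choosing V makes rule 1 impossible to satisfy; hence D.
At position 2, choosing V makes rule 1 impossible to satisfy; hence P.
At position 3, choosing V makes rule 1 impossible to satisfy; hence P.
At position 4, choosing V makes rule 1 impossible to satisfy; hence D.
The only consistent sequence is: D P P D P C R.
Check: rule 1 satisfied; rule 2 satisfied; rule 3 satisfied; rule 4 satisfied; rule 5 satisfied.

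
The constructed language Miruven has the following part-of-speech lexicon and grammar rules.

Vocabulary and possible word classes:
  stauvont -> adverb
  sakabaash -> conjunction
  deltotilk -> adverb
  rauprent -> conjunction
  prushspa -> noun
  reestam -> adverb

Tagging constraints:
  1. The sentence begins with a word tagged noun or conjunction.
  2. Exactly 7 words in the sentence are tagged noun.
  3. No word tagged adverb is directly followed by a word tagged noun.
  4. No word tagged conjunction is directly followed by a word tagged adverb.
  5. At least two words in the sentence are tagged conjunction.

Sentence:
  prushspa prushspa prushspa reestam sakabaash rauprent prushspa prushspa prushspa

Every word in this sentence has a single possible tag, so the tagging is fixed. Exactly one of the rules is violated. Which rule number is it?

Fixed tagging: noun noun noun adverb conjunction conjunction noun noun noun.
Applying the rules: R1 ✓, R2 ✗, R3 ✓, R4 ✓, R5 ✓.
Only rule 2 fails.

2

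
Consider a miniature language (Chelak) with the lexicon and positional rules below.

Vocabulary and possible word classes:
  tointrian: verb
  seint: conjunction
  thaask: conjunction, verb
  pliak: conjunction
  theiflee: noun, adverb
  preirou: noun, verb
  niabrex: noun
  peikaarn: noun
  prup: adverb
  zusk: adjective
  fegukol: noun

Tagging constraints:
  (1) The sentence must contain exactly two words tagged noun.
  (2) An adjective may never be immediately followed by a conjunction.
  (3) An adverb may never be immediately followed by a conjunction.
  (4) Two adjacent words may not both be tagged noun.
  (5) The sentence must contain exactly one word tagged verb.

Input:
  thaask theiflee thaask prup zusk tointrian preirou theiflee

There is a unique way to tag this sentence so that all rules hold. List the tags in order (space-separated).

Candidates per position — 1:thaask {conjunction,verb}; 2:theiflee {noun,adverb}; 3:thaask {conjunction,verb}; 4:prup {adverb}; 5:zusk {adjective}; 6:tointrian {verb}; 7:preirou {noun,verb}; 8:theiflee {noun,adverb}.
Word 1 cannot be verb — rule 5 would then fail for every completion. It is conjunction.
Word 3 cannot be verb — rule 5 would then fail for every completion. It is conjunction.
Word 7 cannot be verb — rule 5 would then fail for every completion. It is noun.
Word 8 cannot be noun — rule 4 would then fail for every completion. It is adverb.
Word 2 cannot be adverb — rule 1 would then fail for every completion. It is noun.
The only consistent sequence is: conjunction noun conjunction adverb adjective verb noun adverb.
Verifying each rule — rule 1 ok; rule 2 ok; rule 3 ok; rule 4 ok; rule 5 ok.

conjunction noun conjunction adverb adjective verb noun adverb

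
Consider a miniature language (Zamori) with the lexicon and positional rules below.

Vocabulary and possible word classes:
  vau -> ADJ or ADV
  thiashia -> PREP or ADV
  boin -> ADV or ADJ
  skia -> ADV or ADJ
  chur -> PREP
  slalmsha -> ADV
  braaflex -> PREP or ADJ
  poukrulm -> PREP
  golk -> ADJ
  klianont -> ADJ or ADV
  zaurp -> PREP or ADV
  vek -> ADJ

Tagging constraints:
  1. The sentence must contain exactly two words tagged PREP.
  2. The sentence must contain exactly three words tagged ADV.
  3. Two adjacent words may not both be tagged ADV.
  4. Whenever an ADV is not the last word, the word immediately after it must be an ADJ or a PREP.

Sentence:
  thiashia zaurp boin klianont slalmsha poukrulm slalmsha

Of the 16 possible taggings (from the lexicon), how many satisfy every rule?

2

Candidates per position — 1:thiashia {PREP,ADV}; 2:zaurp {PREP,ADV}; 3:boin {ADV,ADJ}; 4:klianont {ADJ,ADV}; 5:slalmsha {ADV}; 6:poukrulm {PREP}; 7:slalmsha {ADV}.
There are 16 candidate sequences in total.
The sequences that satisfy every rule: PREP ADV ADJ ADJ ADV PREP ADV; ADV PREP ADJ ADJ ADV PREP ADV.
Count = 2.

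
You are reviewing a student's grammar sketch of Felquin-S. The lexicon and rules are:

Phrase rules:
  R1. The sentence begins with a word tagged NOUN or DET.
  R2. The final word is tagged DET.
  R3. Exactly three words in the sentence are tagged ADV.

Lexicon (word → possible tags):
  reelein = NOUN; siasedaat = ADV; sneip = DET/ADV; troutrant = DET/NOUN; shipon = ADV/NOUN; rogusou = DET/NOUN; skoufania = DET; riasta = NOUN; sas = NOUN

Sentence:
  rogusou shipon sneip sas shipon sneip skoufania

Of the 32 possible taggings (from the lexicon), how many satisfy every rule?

8

Candidates per position — 1:rogusou {DET,NOUN}; 2:shipon {ADV,NOUN}; 3:sneip {DET,ADV}; 4:sas {NOUN}; 5:shipon {ADV,NOUN}; 6:sneip {DET,ADV}; 7:skoufania {DET}.
There are 32 candidate sequences in total.
Checking each against the rules leaves 8 sequences.
Count = 8.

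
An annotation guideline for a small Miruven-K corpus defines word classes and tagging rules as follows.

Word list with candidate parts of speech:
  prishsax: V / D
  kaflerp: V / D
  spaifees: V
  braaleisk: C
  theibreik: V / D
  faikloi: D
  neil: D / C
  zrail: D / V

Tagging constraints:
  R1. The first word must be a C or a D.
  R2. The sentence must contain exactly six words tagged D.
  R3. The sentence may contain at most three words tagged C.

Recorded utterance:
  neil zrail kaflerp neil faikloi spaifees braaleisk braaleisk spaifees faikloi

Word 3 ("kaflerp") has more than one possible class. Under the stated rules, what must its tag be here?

Candidates per position — 1:neil {D,C}; 2:zrail {D,V}; 3:kaflerp {V,D}; 4:neil {D,C}; 5:faikloi {D}; 6:spaifees {V}; 7:braaleisk {C}; 8:braaleisk {C}; 9:spaifees {V}; 10:faikloi {D}.
Position 1: tagging it C would leave rule 2 unsatisfiable, so it must be D.
Position 2: tagging it V would leave rule 2 unsatisfiable, so it must be D.
Position 3: tagging it V would leave rule 2 unsatisfiable, so it must be D.
Position 4: tagging it C would leave rule 2 unsatisfiable, so it must be D.
That leaves exactly one tagging: D D D D D V C C V D.
Verifying each rule — rule 1 holds; rule 2 holds; rule 3 holds.

D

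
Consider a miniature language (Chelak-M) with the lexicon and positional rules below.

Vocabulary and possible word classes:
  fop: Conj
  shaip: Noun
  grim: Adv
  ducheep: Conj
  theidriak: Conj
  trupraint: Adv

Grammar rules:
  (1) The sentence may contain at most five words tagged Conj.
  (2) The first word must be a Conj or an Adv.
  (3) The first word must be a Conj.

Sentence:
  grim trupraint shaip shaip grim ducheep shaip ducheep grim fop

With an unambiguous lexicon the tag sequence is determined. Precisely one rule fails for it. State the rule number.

Fixed tagging: Adv Adv Noun Noun Adv Conj Noun Conj Adv Conj.
Rule check: R1 ok, R2 ok, R3 fails.
Only rule 3 fails.

3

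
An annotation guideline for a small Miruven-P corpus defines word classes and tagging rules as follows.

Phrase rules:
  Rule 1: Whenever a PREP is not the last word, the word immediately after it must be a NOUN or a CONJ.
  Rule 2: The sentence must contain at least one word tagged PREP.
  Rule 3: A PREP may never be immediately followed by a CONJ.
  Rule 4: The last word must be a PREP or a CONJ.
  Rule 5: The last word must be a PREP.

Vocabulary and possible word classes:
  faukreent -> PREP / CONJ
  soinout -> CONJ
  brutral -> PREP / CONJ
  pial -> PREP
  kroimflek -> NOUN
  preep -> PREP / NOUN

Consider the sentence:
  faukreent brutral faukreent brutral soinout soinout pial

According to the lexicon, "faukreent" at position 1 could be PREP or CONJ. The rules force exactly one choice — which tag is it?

Candidates per position — 1:faukreent {PREP,CONJ}; 2:brutral {PREP,CONJ}; 3:faukreent {PREP,CONJ}; 4:brutral {PREP,CONJ}; 5:soinout {CONJ}; 6:soinout {CONJ}; 7:pial {PREP}.
Position 1: tagging it PREP would leave rule 3 unsatisfiable, so it must be CONJ.
Position 2: tagging it PREP would leave rule 3 unsatisfiable, so it must be CONJ.
Position 3: tagging it PREP would leave rule 3 unsatisfiable, so it must be CONJ.
Position 4: tagging it PREP would leave rule 3 unsatisfiable, so it must be CONJ.
The unique satisfying tagging is: CONJ CONJ CONJ CONJ CONJ CONJ PREP.
Rule-by-rule: rule 1 satisfied; rule 2 satisfied; rule 3 satisfied; rule 4 satisfied; rule 5 satisfied.

CONJ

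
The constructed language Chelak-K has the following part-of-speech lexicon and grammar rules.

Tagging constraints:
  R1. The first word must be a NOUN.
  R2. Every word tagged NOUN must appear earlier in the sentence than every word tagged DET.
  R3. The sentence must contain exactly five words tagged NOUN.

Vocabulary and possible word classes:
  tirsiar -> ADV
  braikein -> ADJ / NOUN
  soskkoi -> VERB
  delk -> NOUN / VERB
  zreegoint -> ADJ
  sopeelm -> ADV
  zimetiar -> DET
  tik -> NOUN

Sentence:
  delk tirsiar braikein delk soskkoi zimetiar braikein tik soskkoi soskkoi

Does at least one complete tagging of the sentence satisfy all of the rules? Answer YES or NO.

NO

Candidates per position — 1:delk {NOUN,VERB}; 2:tirsiar {ADV}; 3:braikein {ADJ,NOUN}; 4:delk {NOUN,VERB}; 5:soskkoi {VERB}; 6:zimetiar {DET}; 7:braikein {ADJ,NOUN}; 8:tik {NOUN}; 9:soskkoi {VERB}; 10:soskkoi {VERB}.
Rule 2 cannot be satisfied by any choice of tags from the lexicon.
So there is no consistent tagging.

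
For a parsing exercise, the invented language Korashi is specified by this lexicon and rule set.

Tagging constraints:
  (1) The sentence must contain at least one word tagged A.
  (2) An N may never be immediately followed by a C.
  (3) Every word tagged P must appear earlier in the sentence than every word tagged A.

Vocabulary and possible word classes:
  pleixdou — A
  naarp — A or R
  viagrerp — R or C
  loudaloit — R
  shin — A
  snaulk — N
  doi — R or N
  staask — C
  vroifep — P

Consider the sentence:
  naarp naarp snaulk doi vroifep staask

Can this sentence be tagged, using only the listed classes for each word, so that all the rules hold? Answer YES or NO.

Candidates per position — 1:naarp {A,R}; 2:naarp {A,R}; 3:snaulk {N}; 4:doi {R,N}; 5:vroifep {P}; 6:staask {C}.
Every candidate sequence violates at least one rule; no consistent tagging exists.

NO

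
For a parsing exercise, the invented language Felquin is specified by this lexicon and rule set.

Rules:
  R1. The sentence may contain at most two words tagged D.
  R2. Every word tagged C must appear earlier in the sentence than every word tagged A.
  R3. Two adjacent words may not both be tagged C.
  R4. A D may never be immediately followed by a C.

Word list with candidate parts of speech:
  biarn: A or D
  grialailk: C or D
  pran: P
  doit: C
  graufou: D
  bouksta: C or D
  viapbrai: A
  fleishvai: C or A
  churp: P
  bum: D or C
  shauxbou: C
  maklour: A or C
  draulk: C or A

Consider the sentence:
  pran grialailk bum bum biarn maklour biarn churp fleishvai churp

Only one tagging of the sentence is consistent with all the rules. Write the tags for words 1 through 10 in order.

Candidates per position — 1:pran {P}; 2:grialailk {C,D}; 3:bum {D,C}; 4:bum {D,C}; 5:biarn {A,D}; 6:maklour {A,C}; 7:biarn {A,D}; 8:churp {P}; 9:fleishvai {C,A}; 10:churp {P}.
The remaining ambiguous positions (2, 3, 4, 5, 6, 7, 9) are resolved jointly — only one combination satisfies every rule.
That leaves exactly one tagging: P C D D A A A P A P.
Check: rule 1 ok; rule 2 ok; rule 3 ok; rule 4 ok.

P C D D A A A P A P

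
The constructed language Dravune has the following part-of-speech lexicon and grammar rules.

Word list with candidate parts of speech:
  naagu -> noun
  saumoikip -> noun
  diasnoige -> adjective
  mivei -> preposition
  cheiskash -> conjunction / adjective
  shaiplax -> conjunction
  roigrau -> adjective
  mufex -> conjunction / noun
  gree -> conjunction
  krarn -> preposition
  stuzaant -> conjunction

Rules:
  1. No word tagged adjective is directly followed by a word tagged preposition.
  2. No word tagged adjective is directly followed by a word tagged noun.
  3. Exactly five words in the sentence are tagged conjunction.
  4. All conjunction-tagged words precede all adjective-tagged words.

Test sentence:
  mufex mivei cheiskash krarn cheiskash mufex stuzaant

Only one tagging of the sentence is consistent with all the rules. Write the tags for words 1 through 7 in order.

conjunction preposition conjunction preposition conjunction conjunction conjunction

Candidates per position — 1:mufex {conjunction,noun}; 2:mivei {preposition}; 3:cheiskash {conjunction,adjective}; 4:krarn {preposition}; 5:cheiskash {conjunction,adjective}; 6:mufex {conjunction,noun}; 7:stuzaant {conjunction}.
Word 1 cannot be noun — rule 3 would then fail for every completion. It is conjunction.
Word 3 cannot be adjective — rule 1 would then fail for every completion. It is conjunction.
Word 5 cannot be adjective — rule 3 would then fail for every completion. It is conjunction.
Word 6 cannot be noun — rule 3 would then fail for every completion. It is conjunction.
The only consistent sequence is: conjunction preposition conjunction preposition conjunction conjunction conjunction.
Verifying each rule — rule 1 ✓; rule 2 ✓; rule 3 ✓; rule 4 ✓.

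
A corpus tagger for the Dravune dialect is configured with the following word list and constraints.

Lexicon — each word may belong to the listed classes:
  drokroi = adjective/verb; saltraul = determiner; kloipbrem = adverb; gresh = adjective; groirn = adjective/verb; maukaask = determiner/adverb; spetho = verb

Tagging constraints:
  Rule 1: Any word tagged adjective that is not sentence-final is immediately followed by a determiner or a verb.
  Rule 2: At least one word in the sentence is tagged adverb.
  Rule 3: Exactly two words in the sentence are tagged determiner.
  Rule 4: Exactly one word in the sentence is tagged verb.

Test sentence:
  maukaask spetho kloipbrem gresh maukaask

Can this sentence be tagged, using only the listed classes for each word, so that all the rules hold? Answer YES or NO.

YES

Candidates per position — 1:maukaask {determiner,adverb}; 2:spetho {verb}; 3:kloipbrem {adverb}; 4:gresh {adjective}; 5:maukaask {determiner,adverb}.
One satisfying assignment: determiner verb adverb adjective determiner.
Verifying each rule — rule 1 holds; rule 2 holds; rule 3 holds; rule 4 holds.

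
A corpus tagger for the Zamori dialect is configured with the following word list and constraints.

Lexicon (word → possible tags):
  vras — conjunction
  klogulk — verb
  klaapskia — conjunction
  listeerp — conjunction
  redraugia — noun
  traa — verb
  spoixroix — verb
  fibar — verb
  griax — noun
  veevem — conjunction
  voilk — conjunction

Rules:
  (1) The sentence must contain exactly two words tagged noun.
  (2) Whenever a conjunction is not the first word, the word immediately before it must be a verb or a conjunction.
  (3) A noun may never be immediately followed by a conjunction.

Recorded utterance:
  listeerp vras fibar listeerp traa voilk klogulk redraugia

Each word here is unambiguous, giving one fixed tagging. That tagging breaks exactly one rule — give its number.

1

Fixed tagging: conjunction conjunction verb conjunction verb conjunction verb noun.
Rule check: R1 fail, R2 pass, R3 pass.
Only rule 1 fails.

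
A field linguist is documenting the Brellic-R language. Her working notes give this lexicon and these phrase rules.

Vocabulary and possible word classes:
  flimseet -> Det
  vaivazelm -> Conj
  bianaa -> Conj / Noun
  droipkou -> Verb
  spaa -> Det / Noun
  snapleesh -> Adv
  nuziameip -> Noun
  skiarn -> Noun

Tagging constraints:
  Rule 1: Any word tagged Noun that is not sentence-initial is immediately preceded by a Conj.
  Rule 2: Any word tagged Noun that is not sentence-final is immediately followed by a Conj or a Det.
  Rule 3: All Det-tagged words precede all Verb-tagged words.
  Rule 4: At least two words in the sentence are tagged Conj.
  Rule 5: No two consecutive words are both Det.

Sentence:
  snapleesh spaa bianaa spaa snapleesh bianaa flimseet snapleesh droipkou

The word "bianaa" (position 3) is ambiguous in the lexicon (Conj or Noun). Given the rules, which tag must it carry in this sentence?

Conj

Candidates per position — 1:snapleesh {Adv}; 2:spaa {Det,Noun}; 3:bianaa {Conj,Noun}; 4:spaa {Det,Noun}; 5:snapleesh {Adv}; 6:bianaa {Conj,Noun}; 7:flimseet {Det}; 8:snapleesh {Adv}; 9:droipkou {Verb}.
At position 2, choosing Noun makes rule 1 impossible to satisfy; hence Det.
At position 3, choosing Noun makes rule 1 impossible to satisfy; hence Conj.
At position 4, choosing Noun makes rule 2 impossible to satisfy; hence Det.
At position 6, choosing Noun makes rule 1 impossible to satisfy; hence Conj.
So the tagging must be: Adv Det Conj Det Adv Conj Det Adv Verb.
Verifying each rule — rule 1 holds; rule 2 holds; rule 3 holds; rule 4 holds; rule 5 holds.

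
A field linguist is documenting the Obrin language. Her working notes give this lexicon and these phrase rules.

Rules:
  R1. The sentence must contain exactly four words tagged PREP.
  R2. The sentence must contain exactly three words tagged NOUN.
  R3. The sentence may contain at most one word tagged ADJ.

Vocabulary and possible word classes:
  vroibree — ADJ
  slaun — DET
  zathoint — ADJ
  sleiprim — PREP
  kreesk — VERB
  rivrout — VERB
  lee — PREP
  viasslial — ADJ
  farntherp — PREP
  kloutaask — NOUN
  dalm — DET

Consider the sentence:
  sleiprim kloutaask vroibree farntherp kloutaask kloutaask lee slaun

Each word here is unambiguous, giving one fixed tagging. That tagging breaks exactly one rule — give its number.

Fixed tagging: PREP NOUN ADJ PREP NOUN NOUN PREP DET.
Applying the rules: R1 fails, R2 ok, R3 ok.
Only rule 1 fails.

1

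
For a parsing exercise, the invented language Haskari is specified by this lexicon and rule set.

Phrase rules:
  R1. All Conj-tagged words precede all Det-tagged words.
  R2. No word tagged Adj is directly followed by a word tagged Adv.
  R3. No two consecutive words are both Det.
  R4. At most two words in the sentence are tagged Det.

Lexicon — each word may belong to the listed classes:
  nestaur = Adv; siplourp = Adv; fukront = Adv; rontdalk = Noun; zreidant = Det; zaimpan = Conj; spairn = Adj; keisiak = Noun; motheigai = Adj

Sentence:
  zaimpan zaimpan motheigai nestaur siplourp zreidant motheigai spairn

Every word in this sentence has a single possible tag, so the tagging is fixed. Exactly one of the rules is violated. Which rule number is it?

2

Fixed tagging: Conj Conj Adj Adv Adv Det Adj Adj.
Checking each rule: R1 pass, R2 fail, R3 pass, R4 pass.
Only rule 2 fails.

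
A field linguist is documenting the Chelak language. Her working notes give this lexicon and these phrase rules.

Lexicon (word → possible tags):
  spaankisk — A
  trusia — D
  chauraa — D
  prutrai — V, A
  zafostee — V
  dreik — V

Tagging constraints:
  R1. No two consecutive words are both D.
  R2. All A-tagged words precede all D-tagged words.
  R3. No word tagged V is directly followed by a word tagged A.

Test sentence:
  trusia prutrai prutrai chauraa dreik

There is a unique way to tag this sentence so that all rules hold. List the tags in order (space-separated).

D V V D V

Candidates per position — 1:trusia {D}; 2:prutrai {V,A}; 3:prutrai {V,A}; 4:chauraa {D}; 5:dreik {V}.
Position 2: A is ruled out by rule 2; that leaves V.
Position 3: A is ruled out by rule 2; that leaves V.
That leaves exactly one tagging: D V V D V.
Checking: rule 1 ✓; rule 2 ✓; rule 3 ✓.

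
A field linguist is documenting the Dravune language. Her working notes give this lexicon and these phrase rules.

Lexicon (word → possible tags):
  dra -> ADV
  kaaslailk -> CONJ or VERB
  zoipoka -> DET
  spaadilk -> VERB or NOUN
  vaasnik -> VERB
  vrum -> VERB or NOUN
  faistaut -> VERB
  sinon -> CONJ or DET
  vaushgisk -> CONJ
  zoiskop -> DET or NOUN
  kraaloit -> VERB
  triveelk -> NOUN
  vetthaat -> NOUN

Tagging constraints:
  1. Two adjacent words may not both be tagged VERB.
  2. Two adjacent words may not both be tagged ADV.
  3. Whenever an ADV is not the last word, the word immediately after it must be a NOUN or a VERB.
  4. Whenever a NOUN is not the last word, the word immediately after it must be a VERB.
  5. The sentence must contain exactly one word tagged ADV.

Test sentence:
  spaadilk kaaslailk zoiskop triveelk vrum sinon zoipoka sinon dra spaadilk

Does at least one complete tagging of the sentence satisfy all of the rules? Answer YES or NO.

YES

Candidates per position — 1:spaadilk {VERB,NOUN}; 2:kaaslailk {CONJ,VERB}; 3:zoiskop {DET,NOUN}; 4:triveelk {NOUN}; 5:vrum {VERB,NOUN}; 6:sinon {CONJ,DET}; 7:zoipoka {DET}; 8:sinon {CONJ,DET}; 9:dra {ADV}; 10:spaadilk {VERB,NOUN}.
One satisfying assignment: NOUN VERB DET NOUN VERB DET DET CONJ ADV NOUN.
Verifying each rule — rule 1 satisfied; rule 2 satisfied; rule 3 satisfied; rule 4 satisfied; rule 5 satisfied.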